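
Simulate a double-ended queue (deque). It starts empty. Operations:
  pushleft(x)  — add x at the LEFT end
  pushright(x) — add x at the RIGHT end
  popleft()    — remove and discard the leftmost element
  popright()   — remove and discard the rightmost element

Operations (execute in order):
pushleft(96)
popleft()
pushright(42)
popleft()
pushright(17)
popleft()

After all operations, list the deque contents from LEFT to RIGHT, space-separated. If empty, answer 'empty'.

pushleft(96): [96]
popleft(): []
pushright(42): [42]
popleft(): []
pushright(17): [17]
popleft(): []

Answer: empty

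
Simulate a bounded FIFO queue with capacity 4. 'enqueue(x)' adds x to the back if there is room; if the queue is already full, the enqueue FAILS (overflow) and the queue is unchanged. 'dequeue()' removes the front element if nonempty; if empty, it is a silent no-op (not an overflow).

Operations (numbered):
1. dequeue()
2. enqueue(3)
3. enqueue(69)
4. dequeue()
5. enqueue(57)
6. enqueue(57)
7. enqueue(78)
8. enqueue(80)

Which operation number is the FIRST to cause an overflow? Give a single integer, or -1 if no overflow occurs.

1. dequeue(): empty, no-op, size=0
2. enqueue(3): size=1
3. enqueue(69): size=2
4. dequeue(): size=1
5. enqueue(57): size=2
6. enqueue(57): size=3
7. enqueue(78): size=4
8. enqueue(80): size=4=cap → OVERFLOW (fail)

Answer: 8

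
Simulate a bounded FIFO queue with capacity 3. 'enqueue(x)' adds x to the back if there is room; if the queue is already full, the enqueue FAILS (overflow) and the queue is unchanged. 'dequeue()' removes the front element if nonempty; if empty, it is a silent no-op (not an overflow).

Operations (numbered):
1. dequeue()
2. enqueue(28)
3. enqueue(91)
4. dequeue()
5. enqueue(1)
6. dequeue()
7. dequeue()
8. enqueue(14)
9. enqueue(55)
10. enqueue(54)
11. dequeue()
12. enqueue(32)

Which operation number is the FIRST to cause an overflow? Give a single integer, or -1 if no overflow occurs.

Answer: -1

Derivation:
1. dequeue(): empty, no-op, size=0
2. enqueue(28): size=1
3. enqueue(91): size=2
4. dequeue(): size=1
5. enqueue(1): size=2
6. dequeue(): size=1
7. dequeue(): size=0
8. enqueue(14): size=1
9. enqueue(55): size=2
10. enqueue(54): size=3
11. dequeue(): size=2
12. enqueue(32): size=3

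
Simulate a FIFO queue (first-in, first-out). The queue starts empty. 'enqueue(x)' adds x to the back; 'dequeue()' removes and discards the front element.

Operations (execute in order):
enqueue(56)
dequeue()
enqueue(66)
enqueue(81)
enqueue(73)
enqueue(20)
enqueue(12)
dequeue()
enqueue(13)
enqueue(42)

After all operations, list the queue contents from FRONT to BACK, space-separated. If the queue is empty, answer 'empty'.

enqueue(56): [56]
dequeue(): []
enqueue(66): [66]
enqueue(81): [66, 81]
enqueue(73): [66, 81, 73]
enqueue(20): [66, 81, 73, 20]
enqueue(12): [66, 81, 73, 20, 12]
dequeue(): [81, 73, 20, 12]
enqueue(13): [81, 73, 20, 12, 13]
enqueue(42): [81, 73, 20, 12, 13, 42]

Answer: 81 73 20 12 13 42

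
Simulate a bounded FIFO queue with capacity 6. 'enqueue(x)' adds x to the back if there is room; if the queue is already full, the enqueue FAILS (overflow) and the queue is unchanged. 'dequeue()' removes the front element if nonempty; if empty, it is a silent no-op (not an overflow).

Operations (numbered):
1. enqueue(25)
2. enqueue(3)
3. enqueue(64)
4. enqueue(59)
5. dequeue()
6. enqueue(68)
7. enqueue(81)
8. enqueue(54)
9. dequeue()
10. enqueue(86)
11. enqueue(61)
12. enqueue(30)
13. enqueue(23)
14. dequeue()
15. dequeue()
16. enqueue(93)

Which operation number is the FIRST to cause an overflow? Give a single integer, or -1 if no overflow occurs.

1. enqueue(25): size=1
2. enqueue(3): size=2
3. enqueue(64): size=3
4. enqueue(59): size=4
5. dequeue(): size=3
6. enqueue(68): size=4
7. enqueue(81): size=5
8. enqueue(54): size=6
9. dequeue(): size=5
10. enqueue(86): size=6
11. enqueue(61): size=6=cap → OVERFLOW (fail)
12. enqueue(30): size=6=cap → OVERFLOW (fail)
13. enqueue(23): size=6=cap → OVERFLOW (fail)
14. dequeue(): size=5
15. dequeue(): size=4
16. enqueue(93): size=5

Answer: 11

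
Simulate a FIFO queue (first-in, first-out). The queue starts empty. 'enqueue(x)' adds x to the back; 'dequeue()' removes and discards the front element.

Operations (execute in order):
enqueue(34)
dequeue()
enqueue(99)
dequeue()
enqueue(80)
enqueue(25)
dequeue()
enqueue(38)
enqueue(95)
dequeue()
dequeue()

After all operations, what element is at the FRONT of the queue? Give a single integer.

enqueue(34): queue = [34]
dequeue(): queue = []
enqueue(99): queue = [99]
dequeue(): queue = []
enqueue(80): queue = [80]
enqueue(25): queue = [80, 25]
dequeue(): queue = [25]
enqueue(38): queue = [25, 38]
enqueue(95): queue = [25, 38, 95]
dequeue(): queue = [38, 95]
dequeue(): queue = [95]

Answer: 95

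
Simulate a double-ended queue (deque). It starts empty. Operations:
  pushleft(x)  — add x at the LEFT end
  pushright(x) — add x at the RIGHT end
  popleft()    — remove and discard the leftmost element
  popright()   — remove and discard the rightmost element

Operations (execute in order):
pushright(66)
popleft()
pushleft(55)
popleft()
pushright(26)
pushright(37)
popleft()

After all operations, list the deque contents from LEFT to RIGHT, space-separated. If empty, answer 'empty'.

Answer: 37

Derivation:
pushright(66): [66]
popleft(): []
pushleft(55): [55]
popleft(): []
pushright(26): [26]
pushright(37): [26, 37]
popleft(): [37]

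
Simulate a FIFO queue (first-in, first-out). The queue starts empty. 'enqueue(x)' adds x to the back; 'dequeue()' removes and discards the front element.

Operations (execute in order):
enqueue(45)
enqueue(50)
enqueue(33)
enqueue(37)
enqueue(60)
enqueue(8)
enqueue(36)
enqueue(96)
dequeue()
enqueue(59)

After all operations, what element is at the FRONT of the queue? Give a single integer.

enqueue(45): queue = [45]
enqueue(50): queue = [45, 50]
enqueue(33): queue = [45, 50, 33]
enqueue(37): queue = [45, 50, 33, 37]
enqueue(60): queue = [45, 50, 33, 37, 60]
enqueue(8): queue = [45, 50, 33, 37, 60, 8]
enqueue(36): queue = [45, 50, 33, 37, 60, 8, 36]
enqueue(96): queue = [45, 50, 33, 37, 60, 8, 36, 96]
dequeue(): queue = [50, 33, 37, 60, 8, 36, 96]
enqueue(59): queue = [50, 33, 37, 60, 8, 36, 96, 59]

Answer: 50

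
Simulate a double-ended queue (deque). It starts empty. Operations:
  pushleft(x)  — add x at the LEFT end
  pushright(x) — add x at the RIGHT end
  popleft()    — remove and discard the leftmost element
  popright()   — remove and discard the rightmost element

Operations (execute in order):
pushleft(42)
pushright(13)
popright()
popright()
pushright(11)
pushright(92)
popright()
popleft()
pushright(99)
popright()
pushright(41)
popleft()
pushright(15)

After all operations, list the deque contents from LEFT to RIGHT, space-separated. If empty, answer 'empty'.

pushleft(42): [42]
pushright(13): [42, 13]
popright(): [42]
popright(): []
pushright(11): [11]
pushright(92): [11, 92]
popright(): [11]
popleft(): []
pushright(99): [99]
popright(): []
pushright(41): [41]
popleft(): []
pushright(15): [15]

Answer: 15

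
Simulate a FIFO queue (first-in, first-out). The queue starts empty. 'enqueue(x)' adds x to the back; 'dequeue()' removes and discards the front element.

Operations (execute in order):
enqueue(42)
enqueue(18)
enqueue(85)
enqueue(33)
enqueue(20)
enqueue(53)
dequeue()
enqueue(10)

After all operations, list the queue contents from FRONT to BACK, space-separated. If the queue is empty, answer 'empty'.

enqueue(42): [42]
enqueue(18): [42, 18]
enqueue(85): [42, 18, 85]
enqueue(33): [42, 18, 85, 33]
enqueue(20): [42, 18, 85, 33, 20]
enqueue(53): [42, 18, 85, 33, 20, 53]
dequeue(): [18, 85, 33, 20, 53]
enqueue(10): [18, 85, 33, 20, 53, 10]

Answer: 18 85 33 20 53 10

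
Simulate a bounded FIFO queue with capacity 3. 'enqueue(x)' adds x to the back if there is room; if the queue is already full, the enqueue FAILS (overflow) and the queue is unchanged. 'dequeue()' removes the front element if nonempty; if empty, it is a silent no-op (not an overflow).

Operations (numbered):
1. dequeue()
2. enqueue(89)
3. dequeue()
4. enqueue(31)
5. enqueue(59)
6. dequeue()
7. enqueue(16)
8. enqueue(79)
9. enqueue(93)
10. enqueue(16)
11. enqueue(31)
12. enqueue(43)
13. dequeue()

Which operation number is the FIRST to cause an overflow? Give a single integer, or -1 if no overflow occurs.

Answer: 9

Derivation:
1. dequeue(): empty, no-op, size=0
2. enqueue(89): size=1
3. dequeue(): size=0
4. enqueue(31): size=1
5. enqueue(59): size=2
6. dequeue(): size=1
7. enqueue(16): size=2
8. enqueue(79): size=3
9. enqueue(93): size=3=cap → OVERFLOW (fail)
10. enqueue(16): size=3=cap → OVERFLOW (fail)
11. enqueue(31): size=3=cap → OVERFLOW (fail)
12. enqueue(43): size=3=cap → OVERFLOW (fail)
13. dequeue(): size=2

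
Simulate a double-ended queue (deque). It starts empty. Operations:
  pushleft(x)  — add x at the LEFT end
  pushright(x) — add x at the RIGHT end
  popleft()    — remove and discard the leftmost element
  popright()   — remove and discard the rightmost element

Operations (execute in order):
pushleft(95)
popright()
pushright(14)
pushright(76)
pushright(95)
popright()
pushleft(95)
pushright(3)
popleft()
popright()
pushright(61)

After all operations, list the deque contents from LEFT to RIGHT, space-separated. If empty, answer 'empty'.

pushleft(95): [95]
popright(): []
pushright(14): [14]
pushright(76): [14, 76]
pushright(95): [14, 76, 95]
popright(): [14, 76]
pushleft(95): [95, 14, 76]
pushright(3): [95, 14, 76, 3]
popleft(): [14, 76, 3]
popright(): [14, 76]
pushright(61): [14, 76, 61]

Answer: 14 76 61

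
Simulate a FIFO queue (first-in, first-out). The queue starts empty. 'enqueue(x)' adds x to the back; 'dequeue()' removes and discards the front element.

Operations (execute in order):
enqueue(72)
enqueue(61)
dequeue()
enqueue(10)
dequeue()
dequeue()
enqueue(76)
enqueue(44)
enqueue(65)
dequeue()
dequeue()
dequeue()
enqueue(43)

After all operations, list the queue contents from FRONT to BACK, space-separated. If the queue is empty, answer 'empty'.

Answer: 43

Derivation:
enqueue(72): [72]
enqueue(61): [72, 61]
dequeue(): [61]
enqueue(10): [61, 10]
dequeue(): [10]
dequeue(): []
enqueue(76): [76]
enqueue(44): [76, 44]
enqueue(65): [76, 44, 65]
dequeue(): [44, 65]
dequeue(): [65]
dequeue(): []
enqueue(43): [43]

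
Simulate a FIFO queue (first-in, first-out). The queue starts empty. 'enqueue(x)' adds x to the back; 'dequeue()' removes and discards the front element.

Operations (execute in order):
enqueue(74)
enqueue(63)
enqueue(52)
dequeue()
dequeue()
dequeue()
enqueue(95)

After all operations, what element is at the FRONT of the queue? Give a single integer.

enqueue(74): queue = [74]
enqueue(63): queue = [74, 63]
enqueue(52): queue = [74, 63, 52]
dequeue(): queue = [63, 52]
dequeue(): queue = [52]
dequeue(): queue = []
enqueue(95): queue = [95]

Answer: 95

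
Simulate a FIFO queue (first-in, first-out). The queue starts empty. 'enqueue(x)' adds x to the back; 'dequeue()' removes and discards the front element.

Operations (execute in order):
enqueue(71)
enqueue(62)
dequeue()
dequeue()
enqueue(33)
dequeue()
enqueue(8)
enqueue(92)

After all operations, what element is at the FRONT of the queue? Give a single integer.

enqueue(71): queue = [71]
enqueue(62): queue = [71, 62]
dequeue(): queue = [62]
dequeue(): queue = []
enqueue(33): queue = [33]
dequeue(): queue = []
enqueue(8): queue = [8]
enqueue(92): queue = [8, 92]

Answer: 8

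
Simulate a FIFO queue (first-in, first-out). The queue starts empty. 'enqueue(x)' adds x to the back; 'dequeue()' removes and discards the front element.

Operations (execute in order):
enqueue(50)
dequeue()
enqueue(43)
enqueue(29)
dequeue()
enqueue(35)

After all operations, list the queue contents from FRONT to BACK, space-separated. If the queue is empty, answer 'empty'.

Answer: 29 35

Derivation:
enqueue(50): [50]
dequeue(): []
enqueue(43): [43]
enqueue(29): [43, 29]
dequeue(): [29]
enqueue(35): [29, 35]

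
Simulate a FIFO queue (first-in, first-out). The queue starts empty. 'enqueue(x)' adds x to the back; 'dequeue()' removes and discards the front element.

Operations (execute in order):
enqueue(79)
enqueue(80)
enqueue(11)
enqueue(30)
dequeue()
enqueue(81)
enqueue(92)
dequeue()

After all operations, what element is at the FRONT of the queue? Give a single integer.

enqueue(79): queue = [79]
enqueue(80): queue = [79, 80]
enqueue(11): queue = [79, 80, 11]
enqueue(30): queue = [79, 80, 11, 30]
dequeue(): queue = [80, 11, 30]
enqueue(81): queue = [80, 11, 30, 81]
enqueue(92): queue = [80, 11, 30, 81, 92]
dequeue(): queue = [11, 30, 81, 92]

Answer: 11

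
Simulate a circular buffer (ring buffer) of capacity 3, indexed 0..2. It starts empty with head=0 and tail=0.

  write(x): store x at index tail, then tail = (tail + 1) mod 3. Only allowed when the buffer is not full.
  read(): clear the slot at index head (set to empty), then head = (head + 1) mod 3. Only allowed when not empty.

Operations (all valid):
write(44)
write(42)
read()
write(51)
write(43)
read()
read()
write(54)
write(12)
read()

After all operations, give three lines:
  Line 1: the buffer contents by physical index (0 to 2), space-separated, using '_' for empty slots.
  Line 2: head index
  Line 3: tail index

write(44): buf=[44 _ _], head=0, tail=1, size=1
write(42): buf=[44 42 _], head=0, tail=2, size=2
read(): buf=[_ 42 _], head=1, tail=2, size=1
write(51): buf=[_ 42 51], head=1, tail=0, size=2
write(43): buf=[43 42 51], head=1, tail=1, size=3
read(): buf=[43 _ 51], head=2, tail=1, size=2
read(): buf=[43 _ _], head=0, tail=1, size=1
write(54): buf=[43 54 _], head=0, tail=2, size=2
write(12): buf=[43 54 12], head=0, tail=0, size=3
read(): buf=[_ 54 12], head=1, tail=0, size=2

Answer: _ 54 12
1
0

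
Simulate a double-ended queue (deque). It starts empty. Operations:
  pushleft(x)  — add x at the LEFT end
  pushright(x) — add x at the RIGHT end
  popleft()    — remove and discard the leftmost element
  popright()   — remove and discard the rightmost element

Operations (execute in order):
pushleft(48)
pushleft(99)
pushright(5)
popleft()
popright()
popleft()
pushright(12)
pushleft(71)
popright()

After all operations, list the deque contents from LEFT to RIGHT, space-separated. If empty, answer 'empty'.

pushleft(48): [48]
pushleft(99): [99, 48]
pushright(5): [99, 48, 5]
popleft(): [48, 5]
popright(): [48]
popleft(): []
pushright(12): [12]
pushleft(71): [71, 12]
popright(): [71]

Answer: 71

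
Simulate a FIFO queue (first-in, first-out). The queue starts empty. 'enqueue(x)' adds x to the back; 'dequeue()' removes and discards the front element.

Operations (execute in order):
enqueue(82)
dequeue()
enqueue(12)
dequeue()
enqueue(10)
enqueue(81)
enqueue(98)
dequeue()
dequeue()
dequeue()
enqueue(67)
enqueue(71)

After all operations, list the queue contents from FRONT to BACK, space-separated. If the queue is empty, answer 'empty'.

Answer: 67 71

Derivation:
enqueue(82): [82]
dequeue(): []
enqueue(12): [12]
dequeue(): []
enqueue(10): [10]
enqueue(81): [10, 81]
enqueue(98): [10, 81, 98]
dequeue(): [81, 98]
dequeue(): [98]
dequeue(): []
enqueue(67): [67]
enqueue(71): [67, 71]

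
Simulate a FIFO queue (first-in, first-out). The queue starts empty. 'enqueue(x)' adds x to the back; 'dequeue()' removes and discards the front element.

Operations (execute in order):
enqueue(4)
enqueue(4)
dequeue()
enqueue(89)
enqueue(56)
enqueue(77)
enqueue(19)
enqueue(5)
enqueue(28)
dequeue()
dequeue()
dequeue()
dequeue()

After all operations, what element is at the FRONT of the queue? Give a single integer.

Answer: 19

Derivation:
enqueue(4): queue = [4]
enqueue(4): queue = [4, 4]
dequeue(): queue = [4]
enqueue(89): queue = [4, 89]
enqueue(56): queue = [4, 89, 56]
enqueue(77): queue = [4, 89, 56, 77]
enqueue(19): queue = [4, 89, 56, 77, 19]
enqueue(5): queue = [4, 89, 56, 77, 19, 5]
enqueue(28): queue = [4, 89, 56, 77, 19, 5, 28]
dequeue(): queue = [89, 56, 77, 19, 5, 28]
dequeue(): queue = [56, 77, 19, 5, 28]
dequeue(): queue = [77, 19, 5, 28]
dequeue(): queue = [19, 5, 28]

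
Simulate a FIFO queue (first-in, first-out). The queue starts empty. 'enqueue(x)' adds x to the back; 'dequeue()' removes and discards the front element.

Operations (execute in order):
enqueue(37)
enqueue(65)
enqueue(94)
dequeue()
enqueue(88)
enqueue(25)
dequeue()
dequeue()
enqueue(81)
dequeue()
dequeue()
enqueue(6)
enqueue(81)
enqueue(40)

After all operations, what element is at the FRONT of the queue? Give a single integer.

Answer: 81

Derivation:
enqueue(37): queue = [37]
enqueue(65): queue = [37, 65]
enqueue(94): queue = [37, 65, 94]
dequeue(): queue = [65, 94]
enqueue(88): queue = [65, 94, 88]
enqueue(25): queue = [65, 94, 88, 25]
dequeue(): queue = [94, 88, 25]
dequeue(): queue = [88, 25]
enqueue(81): queue = [88, 25, 81]
dequeue(): queue = [25, 81]
dequeue(): queue = [81]
enqueue(6): queue = [81, 6]
enqueue(81): queue = [81, 6, 81]
enqueue(40): queue = [81, 6, 81, 40]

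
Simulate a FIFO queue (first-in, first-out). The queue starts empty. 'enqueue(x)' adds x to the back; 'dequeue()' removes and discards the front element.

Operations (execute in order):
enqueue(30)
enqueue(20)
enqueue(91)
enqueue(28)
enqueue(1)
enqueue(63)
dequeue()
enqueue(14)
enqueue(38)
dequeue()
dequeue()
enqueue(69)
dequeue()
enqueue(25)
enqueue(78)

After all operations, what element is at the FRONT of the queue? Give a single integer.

enqueue(30): queue = [30]
enqueue(20): queue = [30, 20]
enqueue(91): queue = [30, 20, 91]
enqueue(28): queue = [30, 20, 91, 28]
enqueue(1): queue = [30, 20, 91, 28, 1]
enqueue(63): queue = [30, 20, 91, 28, 1, 63]
dequeue(): queue = [20, 91, 28, 1, 63]
enqueue(14): queue = [20, 91, 28, 1, 63, 14]
enqueue(38): queue = [20, 91, 28, 1, 63, 14, 38]
dequeue(): queue = [91, 28, 1, 63, 14, 38]
dequeue(): queue = [28, 1, 63, 14, 38]
enqueue(69): queue = [28, 1, 63, 14, 38, 69]
dequeue(): queue = [1, 63, 14, 38, 69]
enqueue(25): queue = [1, 63, 14, 38, 69, 25]
enqueue(78): queue = [1, 63, 14, 38, 69, 25, 78]

Answer: 1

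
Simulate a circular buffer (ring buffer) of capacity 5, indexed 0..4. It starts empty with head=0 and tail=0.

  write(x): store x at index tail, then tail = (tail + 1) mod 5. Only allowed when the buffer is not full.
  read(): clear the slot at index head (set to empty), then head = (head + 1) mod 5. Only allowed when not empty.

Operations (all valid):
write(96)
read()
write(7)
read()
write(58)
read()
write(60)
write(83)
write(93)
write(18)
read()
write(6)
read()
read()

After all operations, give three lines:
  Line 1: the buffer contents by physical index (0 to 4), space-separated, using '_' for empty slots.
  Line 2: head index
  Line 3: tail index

write(96): buf=[96 _ _ _ _], head=0, tail=1, size=1
read(): buf=[_ _ _ _ _], head=1, tail=1, size=0
write(7): buf=[_ 7 _ _ _], head=1, tail=2, size=1
read(): buf=[_ _ _ _ _], head=2, tail=2, size=0
write(58): buf=[_ _ 58 _ _], head=2, tail=3, size=1
read(): buf=[_ _ _ _ _], head=3, tail=3, size=0
write(60): buf=[_ _ _ 60 _], head=3, tail=4, size=1
write(83): buf=[_ _ _ 60 83], head=3, tail=0, size=2
write(93): buf=[93 _ _ 60 83], head=3, tail=1, size=3
write(18): buf=[93 18 _ 60 83], head=3, tail=2, size=4
read(): buf=[93 18 _ _ 83], head=4, tail=2, size=3
write(6): buf=[93 18 6 _ 83], head=4, tail=3, size=4
read(): buf=[93 18 6 _ _], head=0, tail=3, size=3
read(): buf=[_ 18 6 _ _], head=1, tail=3, size=2

Answer: _ 18 6 _ _
1
3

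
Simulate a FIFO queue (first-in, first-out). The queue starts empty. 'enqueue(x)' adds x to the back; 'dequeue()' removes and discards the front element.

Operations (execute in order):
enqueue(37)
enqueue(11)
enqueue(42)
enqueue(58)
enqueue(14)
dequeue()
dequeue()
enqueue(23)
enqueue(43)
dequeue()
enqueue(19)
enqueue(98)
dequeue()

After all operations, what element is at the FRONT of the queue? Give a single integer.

Answer: 14

Derivation:
enqueue(37): queue = [37]
enqueue(11): queue = [37, 11]
enqueue(42): queue = [37, 11, 42]
enqueue(58): queue = [37, 11, 42, 58]
enqueue(14): queue = [37, 11, 42, 58, 14]
dequeue(): queue = [11, 42, 58, 14]
dequeue(): queue = [42, 58, 14]
enqueue(23): queue = [42, 58, 14, 23]
enqueue(43): queue = [42, 58, 14, 23, 43]
dequeue(): queue = [58, 14, 23, 43]
enqueue(19): queue = [58, 14, 23, 43, 19]
enqueue(98): queue = [58, 14, 23, 43, 19, 98]
dequeue(): queue = [14, 23, 43, 19, 98]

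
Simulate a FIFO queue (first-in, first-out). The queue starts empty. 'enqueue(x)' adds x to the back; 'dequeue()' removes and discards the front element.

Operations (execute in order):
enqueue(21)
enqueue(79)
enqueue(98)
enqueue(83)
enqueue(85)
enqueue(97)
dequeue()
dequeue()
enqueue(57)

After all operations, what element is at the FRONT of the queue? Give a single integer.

enqueue(21): queue = [21]
enqueue(79): queue = [21, 79]
enqueue(98): queue = [21, 79, 98]
enqueue(83): queue = [21, 79, 98, 83]
enqueue(85): queue = [21, 79, 98, 83, 85]
enqueue(97): queue = [21, 79, 98, 83, 85, 97]
dequeue(): queue = [79, 98, 83, 85, 97]
dequeue(): queue = [98, 83, 85, 97]
enqueue(57): queue = [98, 83, 85, 97, 57]

Answer: 98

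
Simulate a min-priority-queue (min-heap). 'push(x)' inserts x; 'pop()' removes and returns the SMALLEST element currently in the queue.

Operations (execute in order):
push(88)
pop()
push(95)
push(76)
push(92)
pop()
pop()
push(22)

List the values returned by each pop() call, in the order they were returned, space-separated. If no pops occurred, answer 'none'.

Answer: 88 76 92

Derivation:
push(88): heap contents = [88]
pop() → 88: heap contents = []
push(95): heap contents = [95]
push(76): heap contents = [76, 95]
push(92): heap contents = [76, 92, 95]
pop() → 76: heap contents = [92, 95]
pop() → 92: heap contents = [95]
push(22): heap contents = [22, 95]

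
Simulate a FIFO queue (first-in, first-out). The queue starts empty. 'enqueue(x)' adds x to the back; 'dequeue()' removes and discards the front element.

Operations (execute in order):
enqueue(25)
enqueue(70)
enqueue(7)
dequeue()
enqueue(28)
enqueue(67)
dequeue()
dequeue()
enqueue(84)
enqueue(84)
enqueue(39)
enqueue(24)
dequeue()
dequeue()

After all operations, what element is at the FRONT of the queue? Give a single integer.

enqueue(25): queue = [25]
enqueue(70): queue = [25, 70]
enqueue(7): queue = [25, 70, 7]
dequeue(): queue = [70, 7]
enqueue(28): queue = [70, 7, 28]
enqueue(67): queue = [70, 7, 28, 67]
dequeue(): queue = [7, 28, 67]
dequeue(): queue = [28, 67]
enqueue(84): queue = [28, 67, 84]
enqueue(84): queue = [28, 67, 84, 84]
enqueue(39): queue = [28, 67, 84, 84, 39]
enqueue(24): queue = [28, 67, 84, 84, 39, 24]
dequeue(): queue = [67, 84, 84, 39, 24]
dequeue(): queue = [84, 84, 39, 24]

Answer: 84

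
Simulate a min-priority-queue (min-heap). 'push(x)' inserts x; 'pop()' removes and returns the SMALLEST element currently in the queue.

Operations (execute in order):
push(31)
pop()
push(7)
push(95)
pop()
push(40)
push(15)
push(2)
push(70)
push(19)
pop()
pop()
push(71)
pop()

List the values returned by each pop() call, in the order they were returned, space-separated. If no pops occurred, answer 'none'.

push(31): heap contents = [31]
pop() → 31: heap contents = []
push(7): heap contents = [7]
push(95): heap contents = [7, 95]
pop() → 7: heap contents = [95]
push(40): heap contents = [40, 95]
push(15): heap contents = [15, 40, 95]
push(2): heap contents = [2, 15, 40, 95]
push(70): heap contents = [2, 15, 40, 70, 95]
push(19): heap contents = [2, 15, 19, 40, 70, 95]
pop() → 2: heap contents = [15, 19, 40, 70, 95]
pop() → 15: heap contents = [19, 40, 70, 95]
push(71): heap contents = [19, 40, 70, 71, 95]
pop() → 19: heap contents = [40, 70, 71, 95]

Answer: 31 7 2 15 19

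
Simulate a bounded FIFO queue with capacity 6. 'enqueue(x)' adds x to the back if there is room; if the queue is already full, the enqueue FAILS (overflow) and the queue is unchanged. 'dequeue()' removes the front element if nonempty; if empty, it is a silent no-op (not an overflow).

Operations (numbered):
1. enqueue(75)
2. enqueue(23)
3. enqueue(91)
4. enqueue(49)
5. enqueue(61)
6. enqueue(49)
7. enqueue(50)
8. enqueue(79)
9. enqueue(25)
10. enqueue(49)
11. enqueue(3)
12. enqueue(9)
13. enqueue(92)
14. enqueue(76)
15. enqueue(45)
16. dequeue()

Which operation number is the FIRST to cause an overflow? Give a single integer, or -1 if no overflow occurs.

Answer: 7

Derivation:
1. enqueue(75): size=1
2. enqueue(23): size=2
3. enqueue(91): size=3
4. enqueue(49): size=4
5. enqueue(61): size=5
6. enqueue(49): size=6
7. enqueue(50): size=6=cap → OVERFLOW (fail)
8. enqueue(79): size=6=cap → OVERFLOW (fail)
9. enqueue(25): size=6=cap → OVERFLOW (fail)
10. enqueue(49): size=6=cap → OVERFLOW (fail)
11. enqueue(3): size=6=cap → OVERFLOW (fail)
12. enqueue(9): size=6=cap → OVERFLOW (fail)
13. enqueue(92): size=6=cap → OVERFLOW (fail)
14. enqueue(76): size=6=cap → OVERFLOW (fail)
15. enqueue(45): size=6=cap → OVERFLOW (fail)
16. dequeue(): size=5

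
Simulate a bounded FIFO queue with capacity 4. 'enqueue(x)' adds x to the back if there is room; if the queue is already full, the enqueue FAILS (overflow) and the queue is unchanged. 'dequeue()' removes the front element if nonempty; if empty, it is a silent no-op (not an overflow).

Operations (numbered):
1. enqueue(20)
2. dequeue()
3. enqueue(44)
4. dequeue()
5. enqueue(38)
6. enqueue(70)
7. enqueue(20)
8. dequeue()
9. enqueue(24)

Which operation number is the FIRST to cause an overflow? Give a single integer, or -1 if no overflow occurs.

1. enqueue(20): size=1
2. dequeue(): size=0
3. enqueue(44): size=1
4. dequeue(): size=0
5. enqueue(38): size=1
6. enqueue(70): size=2
7. enqueue(20): size=3
8. dequeue(): size=2
9. enqueue(24): size=3

Answer: -1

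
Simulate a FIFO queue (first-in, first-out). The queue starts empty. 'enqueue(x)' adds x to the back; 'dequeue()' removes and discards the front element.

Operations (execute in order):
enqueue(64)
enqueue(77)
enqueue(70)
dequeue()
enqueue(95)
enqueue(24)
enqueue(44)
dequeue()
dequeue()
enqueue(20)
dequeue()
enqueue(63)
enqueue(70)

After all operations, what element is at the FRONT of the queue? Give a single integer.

Answer: 24

Derivation:
enqueue(64): queue = [64]
enqueue(77): queue = [64, 77]
enqueue(70): queue = [64, 77, 70]
dequeue(): queue = [77, 70]
enqueue(95): queue = [77, 70, 95]
enqueue(24): queue = [77, 70, 95, 24]
enqueue(44): queue = [77, 70, 95, 24, 44]
dequeue(): queue = [70, 95, 24, 44]
dequeue(): queue = [95, 24, 44]
enqueue(20): queue = [95, 24, 44, 20]
dequeue(): queue = [24, 44, 20]
enqueue(63): queue = [24, 44, 20, 63]
enqueue(70): queue = [24, 44, 20, 63, 70]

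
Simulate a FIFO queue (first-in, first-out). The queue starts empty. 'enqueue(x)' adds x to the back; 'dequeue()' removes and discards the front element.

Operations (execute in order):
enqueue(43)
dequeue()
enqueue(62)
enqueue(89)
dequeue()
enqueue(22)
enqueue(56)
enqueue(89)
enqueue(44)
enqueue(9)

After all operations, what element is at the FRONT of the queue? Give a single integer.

enqueue(43): queue = [43]
dequeue(): queue = []
enqueue(62): queue = [62]
enqueue(89): queue = [62, 89]
dequeue(): queue = [89]
enqueue(22): queue = [89, 22]
enqueue(56): queue = [89, 22, 56]
enqueue(89): queue = [89, 22, 56, 89]
enqueue(44): queue = [89, 22, 56, 89, 44]
enqueue(9): queue = [89, 22, 56, 89, 44, 9]

Answer: 89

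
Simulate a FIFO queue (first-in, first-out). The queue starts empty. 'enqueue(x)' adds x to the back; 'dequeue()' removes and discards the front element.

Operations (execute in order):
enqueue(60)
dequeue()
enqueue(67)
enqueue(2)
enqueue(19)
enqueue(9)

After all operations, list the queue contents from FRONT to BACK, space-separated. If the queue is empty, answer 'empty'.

Answer: 67 2 19 9

Derivation:
enqueue(60): [60]
dequeue(): []
enqueue(67): [67]
enqueue(2): [67, 2]
enqueue(19): [67, 2, 19]
enqueue(9): [67, 2, 19, 9]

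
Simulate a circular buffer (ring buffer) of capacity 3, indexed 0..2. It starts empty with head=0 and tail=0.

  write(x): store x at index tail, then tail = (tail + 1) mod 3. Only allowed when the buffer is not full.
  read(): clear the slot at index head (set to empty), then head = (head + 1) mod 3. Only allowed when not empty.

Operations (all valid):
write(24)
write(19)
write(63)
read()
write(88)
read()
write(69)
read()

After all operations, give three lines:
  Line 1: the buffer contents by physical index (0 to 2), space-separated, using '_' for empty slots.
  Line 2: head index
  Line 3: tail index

Answer: 88 69 _
0
2

Derivation:
write(24): buf=[24 _ _], head=0, tail=1, size=1
write(19): buf=[24 19 _], head=0, tail=2, size=2
write(63): buf=[24 19 63], head=0, tail=0, size=3
read(): buf=[_ 19 63], head=1, tail=0, size=2
write(88): buf=[88 19 63], head=1, tail=1, size=3
read(): buf=[88 _ 63], head=2, tail=1, size=2
write(69): buf=[88 69 63], head=2, tail=2, size=3
read(): buf=[88 69 _], head=0, tail=2, size=2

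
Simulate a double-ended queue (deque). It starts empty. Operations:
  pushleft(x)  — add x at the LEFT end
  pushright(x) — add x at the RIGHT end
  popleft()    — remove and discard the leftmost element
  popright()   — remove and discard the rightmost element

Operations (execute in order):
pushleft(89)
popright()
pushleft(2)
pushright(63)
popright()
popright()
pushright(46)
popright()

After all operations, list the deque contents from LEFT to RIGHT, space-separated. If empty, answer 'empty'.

Answer: empty

Derivation:
pushleft(89): [89]
popright(): []
pushleft(2): [2]
pushright(63): [2, 63]
popright(): [2]
popright(): []
pushright(46): [46]
popright(): []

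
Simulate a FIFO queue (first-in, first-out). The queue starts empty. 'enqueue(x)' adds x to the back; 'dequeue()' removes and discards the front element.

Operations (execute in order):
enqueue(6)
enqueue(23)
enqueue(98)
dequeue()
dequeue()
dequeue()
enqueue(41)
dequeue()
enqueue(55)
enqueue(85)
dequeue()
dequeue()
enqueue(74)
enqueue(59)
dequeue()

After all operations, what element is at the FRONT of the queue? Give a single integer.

enqueue(6): queue = [6]
enqueue(23): queue = [6, 23]
enqueue(98): queue = [6, 23, 98]
dequeue(): queue = [23, 98]
dequeue(): queue = [98]
dequeue(): queue = []
enqueue(41): queue = [41]
dequeue(): queue = []
enqueue(55): queue = [55]
enqueue(85): queue = [55, 85]
dequeue(): queue = [85]
dequeue(): queue = []
enqueue(74): queue = [74]
enqueue(59): queue = [74, 59]
dequeue(): queue = [59]

Answer: 59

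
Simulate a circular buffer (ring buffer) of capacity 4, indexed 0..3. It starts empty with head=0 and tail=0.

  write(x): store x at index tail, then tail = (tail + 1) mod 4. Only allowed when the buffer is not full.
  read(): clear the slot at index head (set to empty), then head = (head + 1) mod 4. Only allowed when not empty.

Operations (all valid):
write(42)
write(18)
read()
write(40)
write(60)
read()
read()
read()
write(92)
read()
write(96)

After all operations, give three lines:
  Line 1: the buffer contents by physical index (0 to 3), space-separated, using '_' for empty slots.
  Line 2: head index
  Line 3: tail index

write(42): buf=[42 _ _ _], head=0, tail=1, size=1
write(18): buf=[42 18 _ _], head=0, tail=2, size=2
read(): buf=[_ 18 _ _], head=1, tail=2, size=1
write(40): buf=[_ 18 40 _], head=1, tail=3, size=2
write(60): buf=[_ 18 40 60], head=1, tail=0, size=3
read(): buf=[_ _ 40 60], head=2, tail=0, size=2
read(): buf=[_ _ _ 60], head=3, tail=0, size=1
read(): buf=[_ _ _ _], head=0, tail=0, size=0
write(92): buf=[92 _ _ _], head=0, tail=1, size=1
read(): buf=[_ _ _ _], head=1, tail=1, size=0
write(96): buf=[_ 96 _ _], head=1, tail=2, size=1

Answer: _ 96 _ _
1
2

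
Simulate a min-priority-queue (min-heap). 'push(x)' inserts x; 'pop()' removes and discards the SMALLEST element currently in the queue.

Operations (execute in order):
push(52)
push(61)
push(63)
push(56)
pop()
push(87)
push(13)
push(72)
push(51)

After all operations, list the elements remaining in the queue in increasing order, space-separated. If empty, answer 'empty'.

push(52): heap contents = [52]
push(61): heap contents = [52, 61]
push(63): heap contents = [52, 61, 63]
push(56): heap contents = [52, 56, 61, 63]
pop() → 52: heap contents = [56, 61, 63]
push(87): heap contents = [56, 61, 63, 87]
push(13): heap contents = [13, 56, 61, 63, 87]
push(72): heap contents = [13, 56, 61, 63, 72, 87]
push(51): heap contents = [13, 51, 56, 61, 63, 72, 87]

Answer: 13 51 56 61 63 72 87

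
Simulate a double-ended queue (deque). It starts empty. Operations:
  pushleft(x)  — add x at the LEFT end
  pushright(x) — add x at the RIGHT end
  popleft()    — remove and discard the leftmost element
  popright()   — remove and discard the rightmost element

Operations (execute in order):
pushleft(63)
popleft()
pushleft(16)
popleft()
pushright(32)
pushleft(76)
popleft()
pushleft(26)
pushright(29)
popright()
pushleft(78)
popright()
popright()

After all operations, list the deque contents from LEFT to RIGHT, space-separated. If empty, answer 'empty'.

pushleft(63): [63]
popleft(): []
pushleft(16): [16]
popleft(): []
pushright(32): [32]
pushleft(76): [76, 32]
popleft(): [32]
pushleft(26): [26, 32]
pushright(29): [26, 32, 29]
popright(): [26, 32]
pushleft(78): [78, 26, 32]
popright(): [78, 26]
popright(): [78]

Answer: 78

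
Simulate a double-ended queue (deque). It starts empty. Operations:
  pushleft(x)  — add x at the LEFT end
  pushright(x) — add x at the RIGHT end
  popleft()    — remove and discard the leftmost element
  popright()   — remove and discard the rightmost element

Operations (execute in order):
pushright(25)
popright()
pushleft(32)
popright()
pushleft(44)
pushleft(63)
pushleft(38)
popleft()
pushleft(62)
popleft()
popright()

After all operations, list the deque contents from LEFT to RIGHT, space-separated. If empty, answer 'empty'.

Answer: 63

Derivation:
pushright(25): [25]
popright(): []
pushleft(32): [32]
popright(): []
pushleft(44): [44]
pushleft(63): [63, 44]
pushleft(38): [38, 63, 44]
popleft(): [63, 44]
pushleft(62): [62, 63, 44]
popleft(): [63, 44]
popright(): [63]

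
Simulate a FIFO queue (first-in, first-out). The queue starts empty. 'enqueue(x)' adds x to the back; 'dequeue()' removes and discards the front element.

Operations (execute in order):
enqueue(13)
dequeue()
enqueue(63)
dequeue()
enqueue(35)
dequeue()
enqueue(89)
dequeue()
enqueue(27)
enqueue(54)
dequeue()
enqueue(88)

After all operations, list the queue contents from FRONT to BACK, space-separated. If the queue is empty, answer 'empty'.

enqueue(13): [13]
dequeue(): []
enqueue(63): [63]
dequeue(): []
enqueue(35): [35]
dequeue(): []
enqueue(89): [89]
dequeue(): []
enqueue(27): [27]
enqueue(54): [27, 54]
dequeue(): [54]
enqueue(88): [54, 88]

Answer: 54 88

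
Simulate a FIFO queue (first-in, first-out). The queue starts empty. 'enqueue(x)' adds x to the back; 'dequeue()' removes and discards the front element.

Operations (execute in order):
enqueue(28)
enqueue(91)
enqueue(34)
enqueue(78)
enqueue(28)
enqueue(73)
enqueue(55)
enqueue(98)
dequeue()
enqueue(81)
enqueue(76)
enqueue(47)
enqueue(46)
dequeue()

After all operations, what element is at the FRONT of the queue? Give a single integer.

Answer: 34

Derivation:
enqueue(28): queue = [28]
enqueue(91): queue = [28, 91]
enqueue(34): queue = [28, 91, 34]
enqueue(78): queue = [28, 91, 34, 78]
enqueue(28): queue = [28, 91, 34, 78, 28]
enqueue(73): queue = [28, 91, 34, 78, 28, 73]
enqueue(55): queue = [28, 91, 34, 78, 28, 73, 55]
enqueue(98): queue = [28, 91, 34, 78, 28, 73, 55, 98]
dequeue(): queue = [91, 34, 78, 28, 73, 55, 98]
enqueue(81): queue = [91, 34, 78, 28, 73, 55, 98, 81]
enqueue(76): queue = [91, 34, 78, 28, 73, 55, 98, 81, 76]
enqueue(47): queue = [91, 34, 78, 28, 73, 55, 98, 81, 76, 47]
enqueue(46): queue = [91, 34, 78, 28, 73, 55, 98, 81, 76, 47, 46]
dequeue(): queue = [34, 78, 28, 73, 55, 98, 81, 76, 47, 46]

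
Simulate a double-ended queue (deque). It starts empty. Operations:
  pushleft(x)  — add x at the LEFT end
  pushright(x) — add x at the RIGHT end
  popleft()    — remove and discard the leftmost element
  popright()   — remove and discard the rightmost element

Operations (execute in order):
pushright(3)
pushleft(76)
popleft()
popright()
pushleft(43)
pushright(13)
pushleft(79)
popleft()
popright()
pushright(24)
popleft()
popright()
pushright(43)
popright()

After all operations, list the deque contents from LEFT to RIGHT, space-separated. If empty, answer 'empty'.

Answer: empty

Derivation:
pushright(3): [3]
pushleft(76): [76, 3]
popleft(): [3]
popright(): []
pushleft(43): [43]
pushright(13): [43, 13]
pushleft(79): [79, 43, 13]
popleft(): [43, 13]
popright(): [43]
pushright(24): [43, 24]
popleft(): [24]
popright(): []
pushright(43): [43]
popright(): []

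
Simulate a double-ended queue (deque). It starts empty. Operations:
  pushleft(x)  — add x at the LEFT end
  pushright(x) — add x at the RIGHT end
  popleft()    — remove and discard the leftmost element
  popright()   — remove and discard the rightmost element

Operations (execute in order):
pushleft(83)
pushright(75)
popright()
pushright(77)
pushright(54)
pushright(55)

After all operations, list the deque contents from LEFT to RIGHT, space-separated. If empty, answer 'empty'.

Answer: 83 77 54 55

Derivation:
pushleft(83): [83]
pushright(75): [83, 75]
popright(): [83]
pushright(77): [83, 77]
pushright(54): [83, 77, 54]
pushright(55): [83, 77, 54, 55]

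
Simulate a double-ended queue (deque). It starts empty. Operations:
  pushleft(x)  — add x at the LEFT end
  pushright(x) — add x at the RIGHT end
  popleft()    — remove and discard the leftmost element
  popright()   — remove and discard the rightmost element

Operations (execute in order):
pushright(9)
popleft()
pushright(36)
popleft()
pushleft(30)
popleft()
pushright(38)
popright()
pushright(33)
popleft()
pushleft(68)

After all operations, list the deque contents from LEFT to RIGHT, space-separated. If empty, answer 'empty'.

Answer: 68

Derivation:
pushright(9): [9]
popleft(): []
pushright(36): [36]
popleft(): []
pushleft(30): [30]
popleft(): []
pushright(38): [38]
popright(): []
pushright(33): [33]
popleft(): []
pushleft(68): [68]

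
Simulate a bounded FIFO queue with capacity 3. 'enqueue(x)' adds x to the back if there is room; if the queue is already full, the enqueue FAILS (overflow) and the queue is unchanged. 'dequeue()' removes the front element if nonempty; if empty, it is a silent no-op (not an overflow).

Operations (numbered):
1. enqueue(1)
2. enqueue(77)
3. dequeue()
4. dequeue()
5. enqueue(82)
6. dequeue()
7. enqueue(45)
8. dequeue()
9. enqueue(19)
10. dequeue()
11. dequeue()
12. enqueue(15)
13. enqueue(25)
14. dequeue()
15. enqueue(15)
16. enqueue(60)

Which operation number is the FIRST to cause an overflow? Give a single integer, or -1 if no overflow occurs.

1. enqueue(1): size=1
2. enqueue(77): size=2
3. dequeue(): size=1
4. dequeue(): size=0
5. enqueue(82): size=1
6. dequeue(): size=0
7. enqueue(45): size=1
8. dequeue(): size=0
9. enqueue(19): size=1
10. dequeue(): size=0
11. dequeue(): empty, no-op, size=0
12. enqueue(15): size=1
13. enqueue(25): size=2
14. dequeue(): size=1
15. enqueue(15): size=2
16. enqueue(60): size=3

Answer: -1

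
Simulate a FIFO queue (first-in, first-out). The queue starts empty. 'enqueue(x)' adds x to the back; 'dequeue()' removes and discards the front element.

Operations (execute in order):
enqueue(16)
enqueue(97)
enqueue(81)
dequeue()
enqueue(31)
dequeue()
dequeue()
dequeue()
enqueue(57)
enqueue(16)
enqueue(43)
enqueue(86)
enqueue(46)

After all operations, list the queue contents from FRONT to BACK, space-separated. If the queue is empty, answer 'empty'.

Answer: 57 16 43 86 46

Derivation:
enqueue(16): [16]
enqueue(97): [16, 97]
enqueue(81): [16, 97, 81]
dequeue(): [97, 81]
enqueue(31): [97, 81, 31]
dequeue(): [81, 31]
dequeue(): [31]
dequeue(): []
enqueue(57): [57]
enqueue(16): [57, 16]
enqueue(43): [57, 16, 43]
enqueue(86): [57, 16, 43, 86]
enqueue(46): [57, 16, 43, 86, 46]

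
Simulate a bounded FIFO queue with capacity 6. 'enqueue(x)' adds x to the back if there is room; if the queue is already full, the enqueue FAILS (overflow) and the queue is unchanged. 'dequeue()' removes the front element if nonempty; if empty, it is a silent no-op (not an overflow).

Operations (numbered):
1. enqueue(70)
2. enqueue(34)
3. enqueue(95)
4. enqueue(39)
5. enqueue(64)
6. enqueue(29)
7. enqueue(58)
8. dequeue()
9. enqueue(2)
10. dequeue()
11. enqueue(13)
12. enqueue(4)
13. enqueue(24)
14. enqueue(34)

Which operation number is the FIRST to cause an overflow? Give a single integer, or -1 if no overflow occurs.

1. enqueue(70): size=1
2. enqueue(34): size=2
3. enqueue(95): size=3
4. enqueue(39): size=4
5. enqueue(64): size=5
6. enqueue(29): size=6
7. enqueue(58): size=6=cap → OVERFLOW (fail)
8. dequeue(): size=5
9. enqueue(2): size=6
10. dequeue(): size=5
11. enqueue(13): size=6
12. enqueue(4): size=6=cap → OVERFLOW (fail)
13. enqueue(24): size=6=cap → OVERFLOW (fail)
14. enqueue(34): size=6=cap → OVERFLOW (fail)

Answer: 7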